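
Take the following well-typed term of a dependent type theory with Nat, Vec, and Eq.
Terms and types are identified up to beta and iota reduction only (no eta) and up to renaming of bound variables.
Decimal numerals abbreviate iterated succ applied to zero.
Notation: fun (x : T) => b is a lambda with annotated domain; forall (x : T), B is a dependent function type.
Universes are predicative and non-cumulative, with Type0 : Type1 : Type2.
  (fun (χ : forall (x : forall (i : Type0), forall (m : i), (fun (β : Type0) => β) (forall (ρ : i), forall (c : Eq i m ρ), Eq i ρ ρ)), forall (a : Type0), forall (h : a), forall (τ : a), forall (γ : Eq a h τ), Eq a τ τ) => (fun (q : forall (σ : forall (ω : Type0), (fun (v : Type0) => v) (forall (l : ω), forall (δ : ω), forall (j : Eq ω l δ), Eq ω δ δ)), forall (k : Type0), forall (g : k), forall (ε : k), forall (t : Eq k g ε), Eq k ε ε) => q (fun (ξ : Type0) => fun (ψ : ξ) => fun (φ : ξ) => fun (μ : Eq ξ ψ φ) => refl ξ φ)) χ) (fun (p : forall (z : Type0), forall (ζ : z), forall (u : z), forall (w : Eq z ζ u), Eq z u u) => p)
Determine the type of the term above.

the term's type:
  forall (χ : Type0), forall (x : χ), forall (i : χ), forall (m : Eq χ x i), Eq χ i i


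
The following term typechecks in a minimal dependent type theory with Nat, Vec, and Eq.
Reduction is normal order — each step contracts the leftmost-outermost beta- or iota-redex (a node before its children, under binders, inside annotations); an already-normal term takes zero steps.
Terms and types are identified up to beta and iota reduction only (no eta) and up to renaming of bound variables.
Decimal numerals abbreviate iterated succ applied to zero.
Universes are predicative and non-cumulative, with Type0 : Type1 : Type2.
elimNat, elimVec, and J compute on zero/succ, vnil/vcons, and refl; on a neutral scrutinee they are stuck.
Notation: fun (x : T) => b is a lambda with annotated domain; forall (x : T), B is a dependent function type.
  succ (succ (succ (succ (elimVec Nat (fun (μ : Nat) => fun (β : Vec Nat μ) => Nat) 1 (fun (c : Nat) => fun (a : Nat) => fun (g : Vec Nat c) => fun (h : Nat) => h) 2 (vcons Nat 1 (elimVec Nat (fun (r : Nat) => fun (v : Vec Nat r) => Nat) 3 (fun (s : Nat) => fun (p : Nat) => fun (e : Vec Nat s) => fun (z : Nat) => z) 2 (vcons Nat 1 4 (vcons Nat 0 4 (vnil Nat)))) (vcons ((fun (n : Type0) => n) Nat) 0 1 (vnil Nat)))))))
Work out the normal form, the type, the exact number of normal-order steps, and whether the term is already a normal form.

resulting normal form:
  5
the term's type:
  Nat
steps to reach normal form (normal order): 11
started in normal form: no
first redex: an elimVec iota-redex


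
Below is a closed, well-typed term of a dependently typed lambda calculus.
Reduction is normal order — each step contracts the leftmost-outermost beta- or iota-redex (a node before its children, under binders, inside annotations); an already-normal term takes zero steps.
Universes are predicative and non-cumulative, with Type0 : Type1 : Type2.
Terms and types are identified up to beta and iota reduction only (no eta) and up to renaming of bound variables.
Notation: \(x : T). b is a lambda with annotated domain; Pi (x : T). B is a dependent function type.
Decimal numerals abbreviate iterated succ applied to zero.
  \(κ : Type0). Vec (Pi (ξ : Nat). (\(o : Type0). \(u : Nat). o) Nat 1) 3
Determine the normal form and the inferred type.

reduced normal form:
  \(κ : Type0). Vec (Pi (ξ : Nat). Nat) 3
inferred type:
  Pi (κ : Type0). Type0
observation: normalization takes exactly 2 steps under the normal-order strategy.


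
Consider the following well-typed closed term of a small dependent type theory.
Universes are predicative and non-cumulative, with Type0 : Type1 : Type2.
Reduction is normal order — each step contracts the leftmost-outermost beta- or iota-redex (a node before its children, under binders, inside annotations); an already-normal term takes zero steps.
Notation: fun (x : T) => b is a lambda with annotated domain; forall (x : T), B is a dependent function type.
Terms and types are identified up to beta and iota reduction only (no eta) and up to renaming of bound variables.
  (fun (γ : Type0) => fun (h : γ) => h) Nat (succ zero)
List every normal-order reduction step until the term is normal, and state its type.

normal-order reduction sequence:
  (fun (γ : Type0) => fun (h : γ) => h) Nat (succ zero)
  ~> (fun (γ : Nat) => γ) (succ zero)
  ~> succ zero
type:
  Nat


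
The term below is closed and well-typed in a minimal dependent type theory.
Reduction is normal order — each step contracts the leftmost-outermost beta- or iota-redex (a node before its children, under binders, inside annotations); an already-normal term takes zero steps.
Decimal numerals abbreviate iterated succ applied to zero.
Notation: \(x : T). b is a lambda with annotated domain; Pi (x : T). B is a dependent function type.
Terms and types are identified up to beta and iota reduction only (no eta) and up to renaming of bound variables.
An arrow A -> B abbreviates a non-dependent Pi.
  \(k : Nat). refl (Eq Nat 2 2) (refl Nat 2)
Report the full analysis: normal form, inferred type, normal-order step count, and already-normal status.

reduced normal form:
  \(k : Nat). refl (Eq Nat 2 2) (refl Nat 2)
inferred type:
  Nat -> Eq (Eq Nat 2 2) (refl Nat 2) (refl Nat 2)
normal-order step count: 0
started in normal form: yes


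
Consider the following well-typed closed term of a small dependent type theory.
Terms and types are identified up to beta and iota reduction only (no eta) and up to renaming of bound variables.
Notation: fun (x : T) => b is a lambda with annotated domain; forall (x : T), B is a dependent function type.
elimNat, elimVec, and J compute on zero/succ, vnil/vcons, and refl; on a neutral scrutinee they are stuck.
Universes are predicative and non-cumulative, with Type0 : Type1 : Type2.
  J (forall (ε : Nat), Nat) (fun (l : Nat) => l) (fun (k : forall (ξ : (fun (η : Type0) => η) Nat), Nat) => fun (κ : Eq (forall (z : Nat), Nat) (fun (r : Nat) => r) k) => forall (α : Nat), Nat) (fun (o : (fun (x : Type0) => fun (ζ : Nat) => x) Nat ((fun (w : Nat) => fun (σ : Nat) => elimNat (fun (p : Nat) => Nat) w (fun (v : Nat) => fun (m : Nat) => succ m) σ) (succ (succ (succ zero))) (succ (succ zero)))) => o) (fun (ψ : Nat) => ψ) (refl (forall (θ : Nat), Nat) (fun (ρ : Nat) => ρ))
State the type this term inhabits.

type:
  forall (ε : Nat), Nat


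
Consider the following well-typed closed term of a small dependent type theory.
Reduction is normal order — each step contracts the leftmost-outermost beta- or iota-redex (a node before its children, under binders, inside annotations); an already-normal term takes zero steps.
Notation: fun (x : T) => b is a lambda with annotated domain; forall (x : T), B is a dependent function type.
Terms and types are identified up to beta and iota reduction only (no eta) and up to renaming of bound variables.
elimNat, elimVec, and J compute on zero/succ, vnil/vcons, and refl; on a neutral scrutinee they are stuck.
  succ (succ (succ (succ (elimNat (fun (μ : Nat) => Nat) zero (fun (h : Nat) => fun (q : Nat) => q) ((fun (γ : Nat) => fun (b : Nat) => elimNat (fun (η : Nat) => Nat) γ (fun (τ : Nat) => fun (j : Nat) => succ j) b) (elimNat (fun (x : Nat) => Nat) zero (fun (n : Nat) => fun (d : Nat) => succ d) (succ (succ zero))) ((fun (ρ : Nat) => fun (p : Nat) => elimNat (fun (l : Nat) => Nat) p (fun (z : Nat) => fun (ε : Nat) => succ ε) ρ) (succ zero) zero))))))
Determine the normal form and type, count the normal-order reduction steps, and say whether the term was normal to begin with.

normal form:
  succ (succ (succ (succ zero)))
inferred type:
  Nat
normal-order step count: 29
already normal: no
first redex: a beta-redex


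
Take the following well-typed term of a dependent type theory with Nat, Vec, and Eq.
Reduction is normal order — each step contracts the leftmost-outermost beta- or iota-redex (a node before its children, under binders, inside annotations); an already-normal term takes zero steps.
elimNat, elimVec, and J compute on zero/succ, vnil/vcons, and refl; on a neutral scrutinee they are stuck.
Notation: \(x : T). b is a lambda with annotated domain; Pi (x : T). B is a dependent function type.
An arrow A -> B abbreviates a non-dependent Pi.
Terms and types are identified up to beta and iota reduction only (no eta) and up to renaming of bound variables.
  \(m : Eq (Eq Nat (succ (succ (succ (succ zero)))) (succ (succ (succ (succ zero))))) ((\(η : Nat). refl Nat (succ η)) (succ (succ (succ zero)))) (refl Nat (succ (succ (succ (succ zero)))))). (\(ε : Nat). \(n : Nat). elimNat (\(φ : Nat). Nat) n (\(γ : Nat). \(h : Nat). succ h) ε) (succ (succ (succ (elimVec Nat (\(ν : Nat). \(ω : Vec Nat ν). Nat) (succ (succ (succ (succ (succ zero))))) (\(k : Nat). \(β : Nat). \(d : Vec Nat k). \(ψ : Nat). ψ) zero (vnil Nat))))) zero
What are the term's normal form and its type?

normal form:
  \(m : Eq (Eq Nat (succ (succ (succ (succ zero)))) (succ (succ (succ (succ zero))))) (refl Nat (succ (succ (succ (succ zero))))) (refl Nat (succ (succ (succ (succ zero)))))). succ (succ (succ (succ (succ (succ (succ (succ zero)))))))
inferred type:
  Eq (Eq Nat (succ (succ (succ (succ zero)))) (succ (succ (succ (succ zero))))) (refl Nat (succ (succ (succ (succ zero))))) (refl Nat (succ (succ (succ (succ zero))))) -> Nat
observation: the term reaches its normal form after 29 normal-order steps.


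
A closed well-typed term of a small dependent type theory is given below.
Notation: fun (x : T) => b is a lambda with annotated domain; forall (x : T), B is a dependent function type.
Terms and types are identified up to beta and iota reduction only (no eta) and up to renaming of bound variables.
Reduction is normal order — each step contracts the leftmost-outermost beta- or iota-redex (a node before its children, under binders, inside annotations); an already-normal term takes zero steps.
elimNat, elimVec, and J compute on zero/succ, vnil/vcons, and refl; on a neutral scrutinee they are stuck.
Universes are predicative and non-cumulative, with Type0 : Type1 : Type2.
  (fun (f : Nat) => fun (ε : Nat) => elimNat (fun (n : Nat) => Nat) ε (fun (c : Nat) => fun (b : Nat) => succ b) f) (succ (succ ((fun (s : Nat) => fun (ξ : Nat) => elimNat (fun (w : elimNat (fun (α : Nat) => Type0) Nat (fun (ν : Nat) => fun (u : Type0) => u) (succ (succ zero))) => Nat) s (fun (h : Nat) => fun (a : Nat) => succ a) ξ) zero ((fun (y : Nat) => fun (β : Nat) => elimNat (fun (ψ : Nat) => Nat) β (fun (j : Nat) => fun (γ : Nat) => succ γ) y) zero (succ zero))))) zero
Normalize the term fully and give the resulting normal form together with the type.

normal form:
  succ (succ (succ zero))
the term's type:
  Nat


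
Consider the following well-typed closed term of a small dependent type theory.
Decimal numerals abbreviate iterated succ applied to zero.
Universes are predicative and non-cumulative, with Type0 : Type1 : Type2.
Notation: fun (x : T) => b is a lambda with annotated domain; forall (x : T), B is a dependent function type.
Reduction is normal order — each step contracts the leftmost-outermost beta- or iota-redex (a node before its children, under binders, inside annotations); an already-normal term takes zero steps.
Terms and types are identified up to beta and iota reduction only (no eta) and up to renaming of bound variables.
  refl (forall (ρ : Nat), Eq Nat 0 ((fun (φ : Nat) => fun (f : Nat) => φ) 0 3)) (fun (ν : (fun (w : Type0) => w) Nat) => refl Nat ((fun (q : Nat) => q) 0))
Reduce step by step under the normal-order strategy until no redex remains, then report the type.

reduction (normal order):
  refl (forall (ρ : Nat), Eq Nat 0 ((fun (φ : Nat) => fun (f : Nat) => φ) 0 3)) (fun (ν : (fun (w : Type0) => w) Nat) => refl Nat ((fun (q : Nat) => q) 0))
  ~> refl (forall (ρ : Nat), Eq Nat 0 ((fun (φ : Nat) => 0) 3)) (fun (f : (fun (ν : Type0) => ν) Nat) => refl Nat ((fun (w : Nat) => w) 0))
  ~> refl (forall (ρ : Nat), Eq Nat 0 0) (fun (φ : (fun (f : Type0) => f) Nat) => refl Nat ((fun (ν : Nat) => ν) 0))
  ~> refl (forall (ρ : Nat), Eq Nat 0 0) (fun (φ : Nat) => refl Nat ((fun (f : Nat) => f) 0))
  ~> refl (forall (ρ : Nat), Eq Nat 0 0) (fun (φ : Nat) => refl Nat 0)
the term's type:
  Eq (forall (ρ : Nat), Eq Nat 0 0) (fun (φ : Nat) => refl Nat 0) (fun (f : Nat) => refl Nat 0)


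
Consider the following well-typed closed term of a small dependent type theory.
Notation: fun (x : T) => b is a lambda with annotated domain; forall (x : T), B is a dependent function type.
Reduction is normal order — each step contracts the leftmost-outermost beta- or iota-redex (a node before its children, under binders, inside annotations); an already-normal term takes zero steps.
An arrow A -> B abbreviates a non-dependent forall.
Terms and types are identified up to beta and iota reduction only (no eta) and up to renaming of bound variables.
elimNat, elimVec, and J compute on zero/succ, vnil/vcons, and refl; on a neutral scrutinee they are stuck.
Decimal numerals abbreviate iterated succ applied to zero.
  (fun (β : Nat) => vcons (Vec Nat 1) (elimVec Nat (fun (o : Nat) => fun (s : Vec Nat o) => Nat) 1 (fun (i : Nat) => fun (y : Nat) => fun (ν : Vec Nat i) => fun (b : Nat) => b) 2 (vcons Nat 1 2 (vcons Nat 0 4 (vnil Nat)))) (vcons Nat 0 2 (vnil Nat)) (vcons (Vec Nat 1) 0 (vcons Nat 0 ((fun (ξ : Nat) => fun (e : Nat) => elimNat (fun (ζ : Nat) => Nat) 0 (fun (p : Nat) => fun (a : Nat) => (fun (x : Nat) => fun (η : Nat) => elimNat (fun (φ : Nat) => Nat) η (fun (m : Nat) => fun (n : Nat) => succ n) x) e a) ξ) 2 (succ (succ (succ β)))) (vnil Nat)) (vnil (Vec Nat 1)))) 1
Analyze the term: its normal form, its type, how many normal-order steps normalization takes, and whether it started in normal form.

normal form:
  vcons (Vec Nat 1) 1 (vcons Nat 0 2 (vnil Nat)) (vcons (Vec Nat 1) 0 (vcons Nat 0 8 (vnil Nat)) (vnil (Vec Nat 1)))
type:
  Vec (Vec Nat 1) 2
reduction steps (normal order): 51
already normal: no
first redex: a beta-redex


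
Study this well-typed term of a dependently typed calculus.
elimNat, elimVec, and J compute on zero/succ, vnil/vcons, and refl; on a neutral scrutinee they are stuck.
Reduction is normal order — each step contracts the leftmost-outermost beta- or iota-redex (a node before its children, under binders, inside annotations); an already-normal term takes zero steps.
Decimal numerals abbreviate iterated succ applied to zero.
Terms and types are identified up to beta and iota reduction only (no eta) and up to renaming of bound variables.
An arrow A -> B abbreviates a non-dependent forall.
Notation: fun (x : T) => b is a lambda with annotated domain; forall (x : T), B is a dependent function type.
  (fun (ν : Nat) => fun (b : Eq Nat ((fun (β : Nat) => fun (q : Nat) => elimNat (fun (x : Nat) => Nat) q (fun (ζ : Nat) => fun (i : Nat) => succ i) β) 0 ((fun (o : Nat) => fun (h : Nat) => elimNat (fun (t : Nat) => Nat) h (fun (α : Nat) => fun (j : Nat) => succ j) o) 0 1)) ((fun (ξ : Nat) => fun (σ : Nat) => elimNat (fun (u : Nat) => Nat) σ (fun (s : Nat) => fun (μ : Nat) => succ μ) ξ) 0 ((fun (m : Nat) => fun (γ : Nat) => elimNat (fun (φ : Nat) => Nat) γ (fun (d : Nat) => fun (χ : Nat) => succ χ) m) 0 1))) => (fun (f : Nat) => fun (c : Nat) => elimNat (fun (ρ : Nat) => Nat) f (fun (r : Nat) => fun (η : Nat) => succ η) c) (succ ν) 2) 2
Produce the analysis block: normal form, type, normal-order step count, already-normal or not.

reduced normal form:
  fun (ν : Eq Nat 1 1) => 5
type:
  Eq Nat 1 1 -> Nat
steps to reach normal form (normal order): 22
term was already normal: no
first contracted redex: a beta-redex


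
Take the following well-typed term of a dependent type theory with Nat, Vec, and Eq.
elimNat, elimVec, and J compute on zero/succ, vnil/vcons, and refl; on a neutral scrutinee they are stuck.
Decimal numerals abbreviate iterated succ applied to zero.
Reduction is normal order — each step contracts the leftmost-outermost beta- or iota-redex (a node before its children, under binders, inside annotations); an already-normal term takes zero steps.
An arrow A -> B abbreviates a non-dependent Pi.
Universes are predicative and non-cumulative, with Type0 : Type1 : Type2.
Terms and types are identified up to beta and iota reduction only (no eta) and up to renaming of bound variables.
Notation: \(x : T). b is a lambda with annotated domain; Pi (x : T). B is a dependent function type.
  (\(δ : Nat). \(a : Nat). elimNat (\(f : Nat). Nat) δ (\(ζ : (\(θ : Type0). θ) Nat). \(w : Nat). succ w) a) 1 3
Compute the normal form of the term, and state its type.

normal form:
  4
type:
  Nat
observation: the leftmost-outermost redex is a beta-redex, and normalization takes 12 steps.


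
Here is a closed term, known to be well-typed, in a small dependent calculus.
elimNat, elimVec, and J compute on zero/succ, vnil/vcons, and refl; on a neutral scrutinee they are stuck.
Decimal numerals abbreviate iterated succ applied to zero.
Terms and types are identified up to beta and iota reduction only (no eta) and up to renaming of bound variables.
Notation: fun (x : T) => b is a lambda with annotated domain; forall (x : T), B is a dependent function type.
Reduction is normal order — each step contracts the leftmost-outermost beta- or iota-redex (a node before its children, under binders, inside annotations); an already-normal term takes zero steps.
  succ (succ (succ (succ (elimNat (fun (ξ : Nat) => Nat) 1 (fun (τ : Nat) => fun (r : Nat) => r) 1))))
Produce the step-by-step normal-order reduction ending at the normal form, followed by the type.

normal-order reduction sequence:
  succ (succ (succ (succ (elimNat (fun (ξ : Nat) => Nat) 1 (fun (τ : Nat) => fun (r : Nat) => r) 1))))
  ~> succ (succ (succ (succ ((fun (ξ : Nat) => fun (τ : Nat) => τ) 0 (elimNat (fun (r : Nat) => Nat) 1 (fun (ε : Nat) => fun (α : Nat) => α) 0)))))
  ~> succ (succ (succ (succ ((fun (ξ : Nat) => ξ) (elimNat (fun (τ : Nat) => Nat) 1 (fun (r : Nat) => fun (ε : Nat) => ε) 0)))))
  ~> succ (succ (succ (succ (elimNat (fun (ξ : Nat) => Nat) 1 (fun (τ : Nat) => fun (r : Nat) => r) 0))))
  ~> 5
type:
  Nat


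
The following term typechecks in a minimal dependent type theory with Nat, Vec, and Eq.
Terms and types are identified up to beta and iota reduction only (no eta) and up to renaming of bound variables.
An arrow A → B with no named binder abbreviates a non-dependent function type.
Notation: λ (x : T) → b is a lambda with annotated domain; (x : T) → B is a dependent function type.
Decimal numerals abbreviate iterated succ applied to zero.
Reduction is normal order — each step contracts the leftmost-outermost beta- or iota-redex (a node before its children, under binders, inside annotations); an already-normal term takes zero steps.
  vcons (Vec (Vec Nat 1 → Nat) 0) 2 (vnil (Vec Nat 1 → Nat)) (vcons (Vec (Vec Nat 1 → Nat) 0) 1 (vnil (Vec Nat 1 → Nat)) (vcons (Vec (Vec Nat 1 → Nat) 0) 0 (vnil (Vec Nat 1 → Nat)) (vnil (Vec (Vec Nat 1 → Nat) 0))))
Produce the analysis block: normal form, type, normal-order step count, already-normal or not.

reduced normal form:
  vcons (Vec (Vec Nat 1 → Nat) 0) 2 (vnil (Vec Nat 1 → Nat)) (vcons (Vec (Vec Nat 1 → Nat) 0) 1 (vnil (Vec Nat 1 → Nat)) (vcons (Vec (Vec Nat 1 → Nat) 0) 0 (vnil (Vec Nat 1 → Nat)) (vnil (Vec (Vec Nat 1 → Nat) 0))))
inferred type:
  Vec (Vec (Vec Nat 1 → Nat) 0) 3
normal-order step count: 0
started in normal form: yes


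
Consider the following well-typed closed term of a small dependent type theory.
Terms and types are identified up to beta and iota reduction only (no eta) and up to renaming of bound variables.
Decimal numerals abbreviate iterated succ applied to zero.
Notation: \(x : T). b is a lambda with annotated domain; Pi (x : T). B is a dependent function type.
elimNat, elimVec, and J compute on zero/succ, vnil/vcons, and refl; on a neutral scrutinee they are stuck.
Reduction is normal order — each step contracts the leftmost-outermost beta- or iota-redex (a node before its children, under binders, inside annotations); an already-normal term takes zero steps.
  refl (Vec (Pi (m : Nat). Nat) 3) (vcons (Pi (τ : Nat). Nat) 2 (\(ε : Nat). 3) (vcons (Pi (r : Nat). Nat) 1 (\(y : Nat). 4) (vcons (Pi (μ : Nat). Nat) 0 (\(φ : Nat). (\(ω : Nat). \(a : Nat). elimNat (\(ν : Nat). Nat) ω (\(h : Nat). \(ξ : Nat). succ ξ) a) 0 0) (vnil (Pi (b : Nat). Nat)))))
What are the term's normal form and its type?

reduced normal form:
  refl (Vec (Pi (m : Nat). Nat) 3) (vcons (Pi (τ : Nat). Nat) 2 (\(ε : Nat). 3) (vcons (Pi (r : Nat). Nat) 1 (\(y : Nat). 4) (vcons (Pi (μ : Nat). Nat) 0 (\(φ : Nat). 0) (vnil (Pi (ω : Nat). Nat)))))
the term's type:
  Eq (Vec (Pi (m : Nat). Nat) 3) (vcons (Pi (τ : Nat). Nat) 2 (\(ε : Nat). 3) (vcons (Pi (r : Nat). Nat) 1 (\(y : Nat). 4) (vcons (Pi (μ : Nat). Nat) 0 (\(φ : Nat). 0) (vnil (Pi (ω : Nat). Nat))))) (vcons (Pi (a : Nat). Nat) 2 (\(ν : Nat). 3) (vcons (Pi (h : Nat). Nat) 1 (\(ξ : Nat). 4) (vcons (Pi (b : Nat). Nat) 0 (\(j : Nat). 0) (vnil (Pi (ζ : Nat). Nat)))))


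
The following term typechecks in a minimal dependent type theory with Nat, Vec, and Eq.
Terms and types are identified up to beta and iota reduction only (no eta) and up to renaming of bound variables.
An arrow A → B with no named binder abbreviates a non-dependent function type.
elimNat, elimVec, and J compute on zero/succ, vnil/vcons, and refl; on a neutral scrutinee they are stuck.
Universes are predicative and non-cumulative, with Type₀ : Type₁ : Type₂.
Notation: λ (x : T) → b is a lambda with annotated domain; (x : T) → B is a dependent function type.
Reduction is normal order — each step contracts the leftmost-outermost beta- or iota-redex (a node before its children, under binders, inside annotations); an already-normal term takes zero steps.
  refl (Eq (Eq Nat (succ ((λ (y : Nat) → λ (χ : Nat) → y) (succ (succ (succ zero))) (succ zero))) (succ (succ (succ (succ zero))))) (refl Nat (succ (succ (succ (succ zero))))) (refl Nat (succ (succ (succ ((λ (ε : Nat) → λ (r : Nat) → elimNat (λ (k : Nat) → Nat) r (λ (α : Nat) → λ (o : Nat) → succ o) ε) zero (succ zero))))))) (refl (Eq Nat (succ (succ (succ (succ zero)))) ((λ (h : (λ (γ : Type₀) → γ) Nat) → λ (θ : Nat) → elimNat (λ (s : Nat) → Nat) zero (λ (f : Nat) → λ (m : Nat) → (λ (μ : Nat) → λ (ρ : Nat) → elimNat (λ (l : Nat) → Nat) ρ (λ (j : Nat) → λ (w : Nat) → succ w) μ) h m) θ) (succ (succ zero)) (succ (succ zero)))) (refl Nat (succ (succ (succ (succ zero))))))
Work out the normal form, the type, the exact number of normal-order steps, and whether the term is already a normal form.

reduced normal form:
  refl (Eq (Eq Nat (succ (succ (succ (succ zero)))) (succ (succ (succ (succ zero))))) (refl Nat (succ (succ (succ (succ zero))))) (refl Nat (succ (succ (succ (succ zero)))))) (refl (Eq Nat (succ (succ (succ (succ zero)))) (succ (succ (succ (succ zero))))) (refl Nat (succ (succ (succ (succ zero))))))
the term's type:
  Eq (Eq (Eq Nat (succ (succ (succ (succ zero)))) (succ (succ (succ (succ zero))))) (refl Nat (succ (succ (succ (succ zero))))) (refl Nat (succ (succ (succ (succ zero)))))) (refl (Eq Nat (succ (succ (succ (succ zero)))) (succ (succ (succ (succ zero))))) (refl Nat (succ (succ (succ (succ zero)))))) (refl (Eq Nat (succ (succ (succ (succ zero)))) (succ (succ (succ (succ zero))))) (refl Nat (succ (succ (succ (succ zero))))))
reduction steps (normal order): 32
started in normal form: no
first redex: a beta-redex


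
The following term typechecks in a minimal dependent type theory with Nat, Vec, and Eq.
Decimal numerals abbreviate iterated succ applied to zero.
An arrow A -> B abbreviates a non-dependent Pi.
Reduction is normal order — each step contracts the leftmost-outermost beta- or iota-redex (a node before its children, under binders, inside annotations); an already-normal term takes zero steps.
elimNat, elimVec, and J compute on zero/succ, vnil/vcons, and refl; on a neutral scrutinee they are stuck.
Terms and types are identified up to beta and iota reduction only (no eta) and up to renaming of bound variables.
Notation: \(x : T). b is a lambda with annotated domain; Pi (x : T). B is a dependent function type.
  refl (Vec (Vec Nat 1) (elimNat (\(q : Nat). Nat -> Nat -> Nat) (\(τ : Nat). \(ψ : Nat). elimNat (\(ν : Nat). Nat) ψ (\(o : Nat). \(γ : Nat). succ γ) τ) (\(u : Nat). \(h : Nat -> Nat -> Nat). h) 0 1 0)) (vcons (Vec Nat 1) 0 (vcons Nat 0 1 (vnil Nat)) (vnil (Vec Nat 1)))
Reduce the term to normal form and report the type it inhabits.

resulting normal form:
  refl (Vec (Vec Nat 1) 1) (vcons (Vec Nat 1) 0 (vcons Nat 0 1 (vnil Nat)) (vnil (Vec Nat 1)))
type:
  Eq (Vec (Vec Nat 1) 1) (vcons (Vec Nat 1) 0 (vcons Nat 0 1 (vnil Nat)) (vnil (Vec Nat 1))) (vcons (Vec Nat 1) 0 (vcons Nat 0 1 (vnil Nat)) (vnil (Vec Nat 1)))
observation: the first redex contracted is an elimNat iota-redex; the normal form is reached in 7 normal-order steps.


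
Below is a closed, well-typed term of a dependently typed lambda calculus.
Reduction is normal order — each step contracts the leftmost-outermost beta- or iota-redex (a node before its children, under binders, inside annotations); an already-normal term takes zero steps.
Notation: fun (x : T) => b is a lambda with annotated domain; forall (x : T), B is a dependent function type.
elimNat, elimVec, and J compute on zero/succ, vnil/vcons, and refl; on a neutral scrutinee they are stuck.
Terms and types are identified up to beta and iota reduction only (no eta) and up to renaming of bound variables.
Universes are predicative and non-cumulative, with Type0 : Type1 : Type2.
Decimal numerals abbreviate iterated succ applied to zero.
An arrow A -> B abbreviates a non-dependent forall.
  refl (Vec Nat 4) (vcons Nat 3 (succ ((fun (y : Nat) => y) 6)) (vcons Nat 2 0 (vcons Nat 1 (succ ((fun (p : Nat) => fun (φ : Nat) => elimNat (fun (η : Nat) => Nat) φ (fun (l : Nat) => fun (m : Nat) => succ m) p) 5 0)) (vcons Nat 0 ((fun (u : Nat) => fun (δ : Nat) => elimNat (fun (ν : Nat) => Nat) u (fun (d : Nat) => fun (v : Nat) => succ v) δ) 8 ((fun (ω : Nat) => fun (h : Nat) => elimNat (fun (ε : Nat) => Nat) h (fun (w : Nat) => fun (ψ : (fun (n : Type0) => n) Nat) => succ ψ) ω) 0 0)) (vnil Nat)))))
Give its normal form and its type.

resulting normal form:
  refl (Vec Nat 4) (vcons Nat 3 7 (vcons Nat 2 0 (vcons Nat 1 6 (vcons Nat 0 8 (vnil Nat)))))
the term's type:
  Eq (Vec Nat 4) (vcons Nat 3 7 (vcons Nat 2 0 (vcons Nat 1 6 (vcons Nat 0 8 (vnil Nat))))) (vcons Nat 3 7 (vcons Nat 2 0 (vcons Nat 1 6 (vcons Nat 0 8 (vnil Nat)))))


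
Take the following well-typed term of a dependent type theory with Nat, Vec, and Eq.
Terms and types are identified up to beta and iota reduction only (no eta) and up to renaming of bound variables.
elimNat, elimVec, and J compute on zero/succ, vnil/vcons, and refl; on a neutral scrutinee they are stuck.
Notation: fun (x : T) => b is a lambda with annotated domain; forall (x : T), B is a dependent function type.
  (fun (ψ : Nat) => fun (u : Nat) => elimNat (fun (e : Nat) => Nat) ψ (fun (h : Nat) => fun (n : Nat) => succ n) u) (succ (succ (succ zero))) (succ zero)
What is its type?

type:
  Nat


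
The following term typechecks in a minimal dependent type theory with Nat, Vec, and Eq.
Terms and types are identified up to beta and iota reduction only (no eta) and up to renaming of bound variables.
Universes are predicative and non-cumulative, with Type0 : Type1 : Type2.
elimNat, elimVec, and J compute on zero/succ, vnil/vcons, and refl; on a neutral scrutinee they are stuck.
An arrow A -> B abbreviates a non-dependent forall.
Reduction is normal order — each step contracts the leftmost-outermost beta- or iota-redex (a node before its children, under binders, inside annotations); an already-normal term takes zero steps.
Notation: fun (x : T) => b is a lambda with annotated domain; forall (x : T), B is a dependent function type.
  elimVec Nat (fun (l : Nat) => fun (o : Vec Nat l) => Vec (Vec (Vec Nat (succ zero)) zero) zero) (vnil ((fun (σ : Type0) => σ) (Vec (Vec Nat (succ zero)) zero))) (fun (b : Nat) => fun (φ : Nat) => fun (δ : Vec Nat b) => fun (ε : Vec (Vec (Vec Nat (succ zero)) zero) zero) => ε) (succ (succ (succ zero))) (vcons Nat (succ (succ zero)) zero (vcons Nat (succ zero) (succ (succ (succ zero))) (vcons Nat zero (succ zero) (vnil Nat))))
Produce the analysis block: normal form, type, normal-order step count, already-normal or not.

reduced normal form:
  vnil (Vec (Vec Nat (succ zero)) zero)
inferred type:
  Vec (Vec (Vec Nat (succ zero)) zero) zero
normal-order step count: 17
already normal: no
first contracted redex: an elimVec iota-redex


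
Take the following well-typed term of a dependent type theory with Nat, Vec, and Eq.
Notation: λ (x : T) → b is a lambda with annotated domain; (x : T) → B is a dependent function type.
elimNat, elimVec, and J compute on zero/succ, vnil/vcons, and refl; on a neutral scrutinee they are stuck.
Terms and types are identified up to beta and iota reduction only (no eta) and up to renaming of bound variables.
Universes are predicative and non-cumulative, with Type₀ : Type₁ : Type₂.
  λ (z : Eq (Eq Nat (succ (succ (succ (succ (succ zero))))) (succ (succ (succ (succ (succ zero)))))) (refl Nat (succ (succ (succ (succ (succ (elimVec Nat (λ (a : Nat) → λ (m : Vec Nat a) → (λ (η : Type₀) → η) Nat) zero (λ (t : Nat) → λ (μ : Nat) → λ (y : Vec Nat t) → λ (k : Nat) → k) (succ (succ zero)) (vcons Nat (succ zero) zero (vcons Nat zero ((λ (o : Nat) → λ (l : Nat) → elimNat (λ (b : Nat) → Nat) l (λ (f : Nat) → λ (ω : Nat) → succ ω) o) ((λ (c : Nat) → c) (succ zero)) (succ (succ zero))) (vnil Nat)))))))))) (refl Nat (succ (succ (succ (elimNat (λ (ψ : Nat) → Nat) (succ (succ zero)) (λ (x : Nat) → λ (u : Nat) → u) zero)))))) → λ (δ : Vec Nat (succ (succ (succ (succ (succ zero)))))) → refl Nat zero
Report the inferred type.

inferred type:
  (z : Eq (Eq Nat (succ (succ (succ (succ (succ zero))))) (succ (succ (succ (succ (succ zero)))))) (refl Nat (succ (succ (succ (succ (succ zero)))))) (refl Nat (succ (succ (succ (succ (succ zero))))))) → (a : Vec Nat (succ (succ (succ (succ (succ zero)))))) → Eq Nat zero zero


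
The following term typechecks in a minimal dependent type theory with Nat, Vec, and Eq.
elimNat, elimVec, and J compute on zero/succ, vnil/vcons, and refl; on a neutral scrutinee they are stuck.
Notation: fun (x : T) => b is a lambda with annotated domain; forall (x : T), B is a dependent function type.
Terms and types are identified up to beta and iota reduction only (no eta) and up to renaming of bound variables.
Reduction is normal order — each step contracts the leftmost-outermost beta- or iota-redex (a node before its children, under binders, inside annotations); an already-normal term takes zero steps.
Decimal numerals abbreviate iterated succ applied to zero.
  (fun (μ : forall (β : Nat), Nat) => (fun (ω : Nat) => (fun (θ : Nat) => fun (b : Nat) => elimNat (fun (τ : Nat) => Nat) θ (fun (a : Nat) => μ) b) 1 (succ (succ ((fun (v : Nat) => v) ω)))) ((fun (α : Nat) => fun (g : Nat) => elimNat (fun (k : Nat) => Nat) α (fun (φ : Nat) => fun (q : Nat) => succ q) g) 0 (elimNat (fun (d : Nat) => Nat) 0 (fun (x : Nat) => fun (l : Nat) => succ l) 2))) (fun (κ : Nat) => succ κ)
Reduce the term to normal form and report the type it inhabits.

reduced normal form:
  5
inferred type:
  Nat
observation: reduction starts at a beta-redex, and 34 normal-order steps reach the normal form.


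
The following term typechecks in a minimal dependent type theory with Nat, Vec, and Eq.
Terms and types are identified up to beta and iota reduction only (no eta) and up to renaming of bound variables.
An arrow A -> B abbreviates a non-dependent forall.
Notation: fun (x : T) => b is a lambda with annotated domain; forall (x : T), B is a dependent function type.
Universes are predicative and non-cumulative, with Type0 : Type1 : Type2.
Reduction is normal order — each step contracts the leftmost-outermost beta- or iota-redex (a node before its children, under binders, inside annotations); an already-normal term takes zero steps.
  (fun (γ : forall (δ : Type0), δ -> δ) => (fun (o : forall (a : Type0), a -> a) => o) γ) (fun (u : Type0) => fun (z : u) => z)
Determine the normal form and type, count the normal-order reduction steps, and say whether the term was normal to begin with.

reduced normal form:
  fun (γ : Type0) => fun (δ : γ) => δ
type:
  forall (γ : Type0), γ -> γ
reduction steps (normal order): 2
already normal: no
first redex: a beta-redex


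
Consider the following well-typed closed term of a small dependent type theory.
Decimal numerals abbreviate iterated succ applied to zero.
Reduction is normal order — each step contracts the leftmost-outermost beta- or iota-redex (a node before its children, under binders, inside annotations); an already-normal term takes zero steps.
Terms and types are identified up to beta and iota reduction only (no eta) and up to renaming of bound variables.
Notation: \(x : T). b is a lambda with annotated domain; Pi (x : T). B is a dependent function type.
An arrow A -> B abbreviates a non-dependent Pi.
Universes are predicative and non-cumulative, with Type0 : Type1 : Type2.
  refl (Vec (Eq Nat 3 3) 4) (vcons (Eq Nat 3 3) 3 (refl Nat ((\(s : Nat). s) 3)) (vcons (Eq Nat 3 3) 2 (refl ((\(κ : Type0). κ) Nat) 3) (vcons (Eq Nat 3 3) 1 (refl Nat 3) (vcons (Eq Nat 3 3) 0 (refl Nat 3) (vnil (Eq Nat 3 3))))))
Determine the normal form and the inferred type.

reduced normal form:
  refl (Vec (Eq Nat 3 3) 4) (vcons (Eq Nat 3 3) 3 (refl Nat 3) (vcons (Eq Nat 3 3) 2 (refl Nat 3) (vcons (Eq Nat 3 3) 1 (refl Nat 3) (vcons (Eq Nat 3 3) 0 (refl Nat 3) (vnil (Eq Nat 3 3))))))
inferred type:
  Eq (Vec (Eq Nat 3 3) 4) (vcons (Eq Nat 3 3) 3 (refl Nat 3) (vcons (Eq Nat 3 3) 2 (refl Nat 3) (vcons (Eq Nat 3 3) 1 (refl Nat 3) (vcons (Eq Nat 3 3) 0 (refl Nat 3) (vnil (Eq Nat 3 3)))))) (vcons (Eq Nat 3 3) 3 (refl Nat 3) (vcons (Eq Nat 3 3) 2 (refl Nat 3) (vcons (Eq Nat 3 3) 1 (refl Nat 3) (vcons (Eq Nat 3 3) 0 (refl Nat 3) (vnil (Eq Nat 3 3))))))
observation: 2 normal-order steps normalize the term, beginning with a beta-redex.


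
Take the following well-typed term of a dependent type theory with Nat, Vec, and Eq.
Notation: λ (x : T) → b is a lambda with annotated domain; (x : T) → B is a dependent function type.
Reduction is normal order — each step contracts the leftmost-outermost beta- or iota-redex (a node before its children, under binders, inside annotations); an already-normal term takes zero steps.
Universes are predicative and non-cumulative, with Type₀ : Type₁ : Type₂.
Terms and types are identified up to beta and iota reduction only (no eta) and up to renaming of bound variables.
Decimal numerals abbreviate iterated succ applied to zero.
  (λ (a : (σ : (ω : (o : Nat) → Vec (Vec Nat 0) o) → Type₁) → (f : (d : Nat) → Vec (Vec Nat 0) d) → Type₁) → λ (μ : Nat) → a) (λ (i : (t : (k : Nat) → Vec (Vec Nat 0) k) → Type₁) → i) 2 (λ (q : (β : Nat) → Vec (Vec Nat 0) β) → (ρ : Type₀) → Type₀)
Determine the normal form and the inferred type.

resulting normal form:
  λ (a : (σ : Nat) → Vec (Vec Nat 0) σ) → (ω : Type₀) → Type₀
inferred type:
  (a : (σ : Nat) → Vec (Vec Nat 0) σ) → Type₁
observation: the first redex contracted is a beta-redex; the normal form is reached in 3 normal-order steps.


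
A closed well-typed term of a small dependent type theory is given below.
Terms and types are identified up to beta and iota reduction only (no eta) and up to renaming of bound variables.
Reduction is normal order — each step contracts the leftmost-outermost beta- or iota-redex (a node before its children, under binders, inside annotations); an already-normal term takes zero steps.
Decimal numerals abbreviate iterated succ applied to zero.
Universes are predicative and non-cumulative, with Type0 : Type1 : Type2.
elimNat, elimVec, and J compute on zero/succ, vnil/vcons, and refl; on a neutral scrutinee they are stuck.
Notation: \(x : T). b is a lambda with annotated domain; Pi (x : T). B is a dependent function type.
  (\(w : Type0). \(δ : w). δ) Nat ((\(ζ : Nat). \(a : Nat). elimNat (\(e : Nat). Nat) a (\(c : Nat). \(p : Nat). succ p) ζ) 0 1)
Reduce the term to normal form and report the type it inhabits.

normal form:
  1
inferred type:
  Nat


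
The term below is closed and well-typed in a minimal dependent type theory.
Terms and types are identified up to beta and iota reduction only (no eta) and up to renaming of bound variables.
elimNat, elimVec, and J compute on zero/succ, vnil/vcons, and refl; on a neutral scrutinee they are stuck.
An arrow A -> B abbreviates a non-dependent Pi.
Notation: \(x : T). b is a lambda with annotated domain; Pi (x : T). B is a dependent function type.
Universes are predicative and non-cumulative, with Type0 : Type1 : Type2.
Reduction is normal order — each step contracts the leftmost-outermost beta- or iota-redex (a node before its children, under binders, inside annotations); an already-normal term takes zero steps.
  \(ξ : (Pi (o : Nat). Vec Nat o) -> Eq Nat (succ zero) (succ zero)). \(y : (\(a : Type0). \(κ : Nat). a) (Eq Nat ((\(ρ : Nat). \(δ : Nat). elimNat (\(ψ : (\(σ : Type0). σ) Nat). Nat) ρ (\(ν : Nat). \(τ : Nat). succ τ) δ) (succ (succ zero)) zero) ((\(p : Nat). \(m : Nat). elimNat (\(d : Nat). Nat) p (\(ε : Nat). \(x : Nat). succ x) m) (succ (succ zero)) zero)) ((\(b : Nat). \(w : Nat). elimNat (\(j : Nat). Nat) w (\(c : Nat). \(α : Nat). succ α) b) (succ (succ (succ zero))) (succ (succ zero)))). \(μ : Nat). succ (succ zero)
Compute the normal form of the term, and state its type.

resulting normal form:
  \(ξ : (Pi (o : Nat). Vec Nat o) -> Eq Nat (succ zero) (succ zero)). \(y : Eq Nat (succ (succ zero)) (succ (succ zero))). \(a : Nat). succ (succ zero)
the term's type:
  ((Pi (ξ : Nat). Vec Nat ξ) -> Eq Nat (succ zero) (succ zero)) -> Eq Nat (succ (succ zero)) (succ (succ zero)) -> Nat -> Nat
observation: contracting a beta-redex first, the term normalizes in 8 steps.


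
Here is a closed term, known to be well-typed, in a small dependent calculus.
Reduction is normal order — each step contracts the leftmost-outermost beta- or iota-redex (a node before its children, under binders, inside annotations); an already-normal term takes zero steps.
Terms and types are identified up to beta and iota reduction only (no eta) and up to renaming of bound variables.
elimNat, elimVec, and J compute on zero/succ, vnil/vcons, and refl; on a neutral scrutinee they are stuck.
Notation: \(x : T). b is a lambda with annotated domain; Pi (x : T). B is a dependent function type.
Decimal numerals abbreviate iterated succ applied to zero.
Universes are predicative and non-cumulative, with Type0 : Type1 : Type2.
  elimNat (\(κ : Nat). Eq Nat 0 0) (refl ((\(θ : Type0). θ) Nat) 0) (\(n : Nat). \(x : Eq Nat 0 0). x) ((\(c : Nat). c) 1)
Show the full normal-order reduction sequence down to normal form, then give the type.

normal-order reduction sequence:
  elimNat (\(κ : Nat). Eq Nat 0 0) (refl ((\(θ : Type0). θ) Nat) 0) (\(n : Nat). \(x : Eq Nat 0 0). x) ((\(c : Nat). c) 1)
  ~> elimNat (\(κ : Nat). Eq Nat 0 0) (refl Nat 0) (\(θ : Nat). \(n : Eq Nat 0 0). n) ((\(x : Nat). x) 1)
  ~> elimNat (\(κ : Nat). Eq Nat 0 0) (refl Nat 0) (\(θ : Nat). \(n : Eq Nat 0 0). n) 1
  ~> (\(κ : Nat). \(θ : Eq Nat 0 0). θ) 0 (elimNat (\(n : Nat). Eq Nat 0 0) (refl Nat 0) (\(x : Nat). \(c : Eq Nat 0 0). c) 0)
  ~> (\(κ : Eq Nat 0 0). κ) (elimNat (\(θ : Nat). Eq Nat 0 0) (refl Nat 0) (\(n : Nat). \(x : Eq Nat 0 0). x) 0)
  ~> elimNat (\(κ : Nat). Eq Nat 0 0) (refl Nat 0) (\(θ : Nat). \(n : Eq Nat 0 0). n) 0
  ~> refl Nat 0
inferred type:
  Eq Nat 0 0


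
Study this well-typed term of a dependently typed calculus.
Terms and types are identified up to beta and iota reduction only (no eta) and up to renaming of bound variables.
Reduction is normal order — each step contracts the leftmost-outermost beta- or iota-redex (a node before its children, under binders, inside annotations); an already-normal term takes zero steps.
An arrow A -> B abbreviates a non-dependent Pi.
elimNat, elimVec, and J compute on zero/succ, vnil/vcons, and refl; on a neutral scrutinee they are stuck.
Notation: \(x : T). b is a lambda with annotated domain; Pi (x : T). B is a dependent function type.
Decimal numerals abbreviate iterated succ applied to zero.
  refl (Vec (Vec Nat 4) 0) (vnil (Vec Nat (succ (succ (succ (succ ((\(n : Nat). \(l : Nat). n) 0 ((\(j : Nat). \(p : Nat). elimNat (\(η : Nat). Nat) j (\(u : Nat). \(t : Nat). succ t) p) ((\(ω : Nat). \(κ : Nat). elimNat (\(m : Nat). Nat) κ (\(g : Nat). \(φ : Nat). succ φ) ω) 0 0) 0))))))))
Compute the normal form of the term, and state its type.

reduced normal form:
  refl (Vec (Vec Nat 4) 0) (vnil (Vec Nat 4))
inferred type:
  Eq (Vec (Vec Nat 4) 0) (vnil (Vec Nat 4)) (vnil (Vec Nat 4))
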